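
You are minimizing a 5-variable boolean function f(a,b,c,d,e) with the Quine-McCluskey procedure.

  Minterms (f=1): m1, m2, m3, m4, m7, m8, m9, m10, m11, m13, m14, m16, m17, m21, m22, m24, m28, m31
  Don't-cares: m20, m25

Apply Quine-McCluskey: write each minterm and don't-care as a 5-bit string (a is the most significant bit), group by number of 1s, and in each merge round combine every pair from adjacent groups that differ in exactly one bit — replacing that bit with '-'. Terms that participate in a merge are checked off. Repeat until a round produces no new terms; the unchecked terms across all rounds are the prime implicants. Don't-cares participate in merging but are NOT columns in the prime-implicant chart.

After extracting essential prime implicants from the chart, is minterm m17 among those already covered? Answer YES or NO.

Round 0: 00001✓ 00010✓ 00011✓ 00100✓ 00111✓ 01000✓ 01001✓ 01010✓ 01011✓ 01101✓ 01110✓ 10000✓ 10001✓ 10100✓ 10101✓ 10110✓ 11000✓ 11001✓ 11100✓ 11111
Round 1: -0001✓ -0100 -1000✓ -1001✓ 0-001✓ 0-010✓ 0-011✓ 00-11 000-1✓ 0001-✓ 01-01 01-10 010-0✓ 010-1✓ 0100-✓ 0101-✓ 1-000✓ 1-001✓ 1-100✓ 10-00✓ 10-01✓ 1000-✓ 101-0 1010-✓ 11-00✓ 1100-✓
Round 2: --001 -100- 0-0-1 0-01- 010-- 1--00 1-00- 10-0-
PIs = {--001, -0100, -100-, 0-0-1, 0-01-, 00-11, 01-01, 01-10, 010--, 1--00, 1-00-, 10-0-, 101-0, 11111}
Coverage chart:
  m1: --001,0-0-1
  m2: 0-01- ←essential
  m3: 0-0-1,0-01-,00-11
  m4: -0100 ←essential
  m7: 00-11 ←essential
  m8: -100-,010--
  m9: --001,-100-,0-0-1,01-01,010--
  m10: 0-01-,01-10,010--
  m11: 0-0-1,0-01-,010--
  m13: 01-01 ←essential
  m14: 01-10 ←essential
  m16: 1--00,1-00-,10-0-
  m17: --001,1-00-,10-0-
  m21: 10-0- ←essential
  m22: 101-0 ←essential
  m24: -100-,1--00,1-00-
  m28: 1--00 ←essential
  m31: 11111 ←essential
Essential: -0100, 0-01-, 00-11, 01-01, 01-10, 1--00, 10-0-, 101-0, 11111

YES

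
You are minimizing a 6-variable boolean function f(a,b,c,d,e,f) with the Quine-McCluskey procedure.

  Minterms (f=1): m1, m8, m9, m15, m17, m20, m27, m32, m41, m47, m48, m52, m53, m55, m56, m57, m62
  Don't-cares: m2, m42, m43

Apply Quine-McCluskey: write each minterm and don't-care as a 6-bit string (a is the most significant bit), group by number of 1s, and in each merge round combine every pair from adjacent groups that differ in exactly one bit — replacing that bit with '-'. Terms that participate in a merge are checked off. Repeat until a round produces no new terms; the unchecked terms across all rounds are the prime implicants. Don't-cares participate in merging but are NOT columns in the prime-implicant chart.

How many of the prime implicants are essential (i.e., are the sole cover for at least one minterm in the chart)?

Round 0: 000001✓ 000010 001000✓ 001001✓ 001111✓ 010001✓ 010100✓ 011011 100000✓ 101001✓ 101010✓ 101011✓ 101111✓ 110000✓ 110100✓ 110101✓ 110111✓ 111000✓ 111001✓ 111110
Round 1: -01001 -01111 -10100 0-0001 00-001 00100- 1-0000 1-1001 101-11 1010-1 10101- 11-000 110-00 1101-1 11010- 11100-
PIs = {-01001, -01111, -10100, 0-0001, 00-001, 000010, 00100-, 011011, 1-0000, 1-1001, 101-11, 1010-1, 10101-, 11-000, 110-00, 1101-1, 11010-, 11100-, 111110}
Coverage chart:
  m1: 0-0001,00-001
  m8: 00100- ←essential
  m9: -01001,00-001,00100-
  m15: -01111 ←essential
  m17: 0-0001 ←essential
  m20: -10100 ←essential
  m27: 011011 ←essential
  m32: 1-0000 ←essential
  m41: -01001,1-1001,1010-1
  m47: -01111,101-11
  m48: 1-0000,11-000,110-00
  m52: -10100,110-00,11010-
  m53: 1101-1,11010-
  m55: 1101-1 ←essential
  m56: 11-000,11100-
  m57: 1-1001,11100-
  m62: 111110 ←essential
Essential: -01111, -10100, 0-0001, 00100-, 011011, 1-0000, 1101-1, 111110

8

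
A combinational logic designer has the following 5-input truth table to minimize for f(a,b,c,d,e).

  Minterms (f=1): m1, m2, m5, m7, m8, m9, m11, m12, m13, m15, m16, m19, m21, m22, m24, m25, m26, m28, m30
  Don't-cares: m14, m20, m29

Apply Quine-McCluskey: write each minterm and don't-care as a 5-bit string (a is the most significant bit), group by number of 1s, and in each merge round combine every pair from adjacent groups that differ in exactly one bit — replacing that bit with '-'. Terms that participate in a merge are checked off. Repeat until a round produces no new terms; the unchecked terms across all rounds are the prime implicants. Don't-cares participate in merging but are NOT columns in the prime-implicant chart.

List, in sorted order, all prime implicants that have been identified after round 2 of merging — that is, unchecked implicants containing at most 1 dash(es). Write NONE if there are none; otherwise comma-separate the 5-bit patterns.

00010, 10011

Round 0: 00001✓ 00010 00101✓ 00111✓ 01000✓ 01001✓ 01011✓ 01100✓ 01101✓ 01110✓ 01111✓ 10000✓ 10011 10100✓ 10101✓ 10110✓ 11000✓ 11001✓ 11010✓ 11100✓ 11101✓ 11110✓
Round 1: -0101✓ -1000✓ -1001✓ -1100✓ -1101✓ -1110✓ 0-001✓ 0-101✓ 0-111✓ 00-01✓ 001-1✓ 01-00✓ 01-01✓ 01-11✓ 010-1✓ 0100-✓ 011-0✓ 011-1✓ 0110-✓ 0111-✓ 1-000✓ 1-100✓ 1-101✓ 1-110✓ 10-00✓ 101-0✓ 1010-✓ 11-00✓ 11-01✓ 11-10✓ 110-0✓ 1100-✓ 111-0✓ 1110-✓
Round 2: --101 -1-00✓ -1-01✓ -100-✓ -11-0 -110-✓ 0--01 0-1-1 01--1 01-0-✓ 011-- 1--00 1-1-0 1-10- 11--0 11-0-✓
Round 3: -1-0-
PIs = {--101, -1-0-, -11-0, 0--01, 0-1-1, 00010, 01--1, 011--, 1--00, 1-1-0, 1-10-, 10011, 11--0}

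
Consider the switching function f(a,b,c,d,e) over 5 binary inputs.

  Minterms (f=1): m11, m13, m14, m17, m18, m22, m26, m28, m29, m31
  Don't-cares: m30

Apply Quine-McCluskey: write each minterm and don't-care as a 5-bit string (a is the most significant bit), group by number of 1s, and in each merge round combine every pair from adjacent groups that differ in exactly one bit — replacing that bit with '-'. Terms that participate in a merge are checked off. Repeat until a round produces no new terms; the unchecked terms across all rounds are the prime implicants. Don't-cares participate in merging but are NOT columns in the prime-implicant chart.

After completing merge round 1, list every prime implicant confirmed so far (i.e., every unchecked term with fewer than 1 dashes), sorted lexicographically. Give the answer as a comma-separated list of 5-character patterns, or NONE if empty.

size-2^0 implicants → 01011  01101(✓)  01110(✓)  10001  10010(✓)  10110(✓)  11010(✓)  11100(✓)  11101(✓)  11110(✓)  11111(✓)
size-2^1 implicants → -1101  -1110  1-010(✓)  1-110(✓)  10-10(✓)  11-10(✓)  111-0(✓)  111-1(✓)  1110-(✓)  1111-(✓)
size-2^2 implicants → 1--10  111--
Unchecked terms (primes): -1101, -1110, 01011, 1--10, 10001, 111--

01011, 10001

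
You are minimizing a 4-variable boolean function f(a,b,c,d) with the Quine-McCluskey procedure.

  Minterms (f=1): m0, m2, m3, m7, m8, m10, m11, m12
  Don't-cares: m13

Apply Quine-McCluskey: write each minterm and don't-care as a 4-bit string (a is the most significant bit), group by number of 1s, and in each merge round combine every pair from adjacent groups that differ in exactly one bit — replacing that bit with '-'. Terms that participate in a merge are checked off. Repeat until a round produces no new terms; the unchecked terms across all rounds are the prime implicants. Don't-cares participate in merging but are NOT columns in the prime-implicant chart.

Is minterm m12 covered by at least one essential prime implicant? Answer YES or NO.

[col 0] 0000*, 0010*, 0011*, 0111*, 1000*, 1010*, 1011*, 1100*, 1101*
[col 1] -000*, -010*, -011*, 0-11, 00-0*, 001-*, 1-00, 10-0*, 101-*, 110-
[col 2] -0-0, -01-
Prime implicants: -0-0, -01-, 0-11, 1-00, 110-
PI chart (minterm → PIs covering it):
  0 | -0-0  (sole → essential)
  2 | -0-0,-01-
  3 | -01-,0-11
  7 | 0-11  (sole → essential)
  8 | -0-0,1-00
  10 | -0-0,-01-
  11 | -01-  (sole → essential)
  12 | 1-00,110-
Essential prime implicants: -0-0, -01-, 0-11

NO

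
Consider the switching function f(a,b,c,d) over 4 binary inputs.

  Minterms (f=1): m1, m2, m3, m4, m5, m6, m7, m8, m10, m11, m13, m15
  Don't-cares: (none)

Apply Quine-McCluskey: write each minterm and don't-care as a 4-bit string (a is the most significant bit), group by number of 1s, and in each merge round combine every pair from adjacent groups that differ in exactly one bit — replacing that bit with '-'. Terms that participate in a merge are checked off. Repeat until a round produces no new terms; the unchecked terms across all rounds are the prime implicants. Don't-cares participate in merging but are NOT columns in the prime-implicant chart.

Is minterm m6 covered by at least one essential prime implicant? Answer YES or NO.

size-2^0 implicants → 0001(✓)  0010(✓)  0011(✓)  0100(✓)  0101(✓)  0110(✓)  0111(✓)  1000(✓)  1010(✓)  1011(✓)  1101(✓)  1111(✓)
size-2^1 implicants → -010(✓)  -011(✓)  -101(✓)  -111(✓)  0-01(✓)  0-10(✓)  0-11(✓)  00-1(✓)  001-(✓)  01-0(✓)  01-1(✓)  010-(✓)  011-(✓)  1-11(✓)  10-0  101-(✓)  11-1(✓)
size-2^2 implicants → --11  -01-  -1-1  0--1  0-1-  01--
Unchecked terms (primes): --11, -01-, -1-1, 0--1, 0-1-, 01--, 10-0
Minterm coverage:
  m1 ⊆ 0--1 [E]
  m2 ⊆ -01-,0-1-
  m3 ⊆ --11,-01-,0--1,0-1-
  m4 ⊆ 01-- [E]
  m5 ⊆ -1-1,0--1,01--
  m6 ⊆ 0-1-,01--
  m7 ⊆ --11,-1-1,0--1,0-1-,01--
  m8 ⊆ 10-0 [E]
  m10 ⊆ -01-,10-0
  m11 ⊆ --11,-01-
  m13 ⊆ -1-1 [E]
  m15 ⊆ --11,-1-1
E = {-1-1, 0--1, 01--, 10-0}

YES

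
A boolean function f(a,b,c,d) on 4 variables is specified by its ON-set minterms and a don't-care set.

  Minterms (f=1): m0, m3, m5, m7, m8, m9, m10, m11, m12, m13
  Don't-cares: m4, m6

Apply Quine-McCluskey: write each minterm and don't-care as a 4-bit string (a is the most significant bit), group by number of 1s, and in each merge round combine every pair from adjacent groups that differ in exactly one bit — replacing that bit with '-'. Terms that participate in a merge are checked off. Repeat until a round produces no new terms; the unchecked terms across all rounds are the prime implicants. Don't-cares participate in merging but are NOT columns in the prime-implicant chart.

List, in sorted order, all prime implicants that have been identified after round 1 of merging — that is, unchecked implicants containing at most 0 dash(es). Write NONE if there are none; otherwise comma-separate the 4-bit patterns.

Round 0: 0000✓ 0011✓ 0100✓ 0101✓ 0110✓ 0111✓ 1000✓ 1001✓ 1010✓ 1011✓ 1100✓ 1101✓
Round 1: -000✓ -011 -100✓ -101✓ 0-00✓ 0-11 01-0✓ 01-1✓ 010-✓ 011-✓ 1-00✓ 1-01✓ 10-0✓ 10-1✓ 100-✓ 101-✓ 110-✓
Round 2: --00 -10- 01-- 1-0- 10--
PIs = {--00, -011, -10-, 0-11, 01--, 1-0-, 10--}

NONE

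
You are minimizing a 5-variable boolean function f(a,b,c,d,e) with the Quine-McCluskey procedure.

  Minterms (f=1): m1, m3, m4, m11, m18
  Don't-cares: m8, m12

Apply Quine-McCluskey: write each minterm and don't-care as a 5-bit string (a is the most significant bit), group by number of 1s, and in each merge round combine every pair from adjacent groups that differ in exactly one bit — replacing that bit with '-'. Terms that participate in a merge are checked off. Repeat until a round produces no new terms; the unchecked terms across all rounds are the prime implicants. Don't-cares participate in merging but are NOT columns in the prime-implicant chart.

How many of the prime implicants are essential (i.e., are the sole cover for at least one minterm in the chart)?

Round 0: 00001✓ 00011✓ 00100✓ 01000✓ 01011✓ 01100✓ 10010
Round 1: 0-011 0-100 000-1 01-00
PIs = {0-011, 0-100, 000-1, 01-00, 10010}
Coverage chart:
  m1: 000-1 ←essential
  m3: 0-011,000-1
  m4: 0-100 ←essential
  m11: 0-011 ←essential
  m18: 10010 ←essential
Essential: 0-011, 0-100, 000-1, 10010

4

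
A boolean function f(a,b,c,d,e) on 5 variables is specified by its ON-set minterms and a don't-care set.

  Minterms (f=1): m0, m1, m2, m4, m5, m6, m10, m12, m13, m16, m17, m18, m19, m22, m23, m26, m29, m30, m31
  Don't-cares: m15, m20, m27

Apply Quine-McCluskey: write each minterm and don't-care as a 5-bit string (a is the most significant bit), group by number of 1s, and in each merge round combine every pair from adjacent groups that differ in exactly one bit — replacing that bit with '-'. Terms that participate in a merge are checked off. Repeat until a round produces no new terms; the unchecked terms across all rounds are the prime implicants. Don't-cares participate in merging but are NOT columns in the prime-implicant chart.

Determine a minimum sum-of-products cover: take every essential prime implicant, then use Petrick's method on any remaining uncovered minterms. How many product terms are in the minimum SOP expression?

6

[col 0] 00000*, 00001*, 00010*, 00100*, 00101*, 00110*, 01010*, 01100*, 01101*, 01111*, 10000*, 10001*, 10010*, 10011*, 10100*, 10110*, 10111*, 11010*, 11011*, 11101*, 11110*, 11111*
[col 1] -0000*, -0001*, -0010*, -0100*, -0110*, -1010*, -1101*, -1111*, 0-010*, 0-100*, 0-101*, 00-00*, 00-01*, 00-10*, 000-0*, 0000-*, 001-0*, 0010-*, 011-1*, 0110-*, 1-010*, 1-011*, 1-110*, 1-111*, 10-00*, 10-10*, 10-11*, 100-0*, 100-1*, 1000-*, 1001-*, 101-0*, 1011-*, 11-10*, 11-11*, 1101-*, 111-1*, 1111-*
[col 2] --010, -0-00*, -0-10*, -00-0*, -000-, -01-0*, -11-1, 0-10-, 00--0*, 00-0-, 1--10*, 1--11*, 1-01-*, 1-11-*, 10--0*, 10-1-*, 100--, 11-1-*
[col 3] -0--0, 1--1-
Prime implicants: --010, -0--0, -000-, -11-1, 0-10-, 00-0-, 1--1-, 100--
PI chart (minterm → PIs covering it):
  0 | -0--0,-000-,00-0-
  1 | -000-,00-0-
  2 | --010,-0--0
  4 | -0--0,0-10-,00-0-
  5 | 0-10-,00-0-
  6 | -0--0  (sole → essential)
  10 | --010  (sole → essential)
  12 | 0-10-  (sole → essential)
  13 | -11-1,0-10-
  16 | -0--0,-000-,100--
  17 | -000-,100--
  18 | --010,-0--0,1--1-,100--
  19 | 1--1-,100--
  22 | -0--0,1--1-
  23 | 1--1-  (sole → essential)
  26 | --010,1--1-
  29 | -11-1  (sole → essential)
  30 | 1--1-  (sole → essential)
  31 | -11-1,1--1-
Essential prime implicants: --010, -0--0, -11-1, 0-10-, 1--1-
Petrick residual → -000-
Minimum SOP uses 6 PIs: c'de' + b'e' + b'c'd' + bce + a'cd' + ad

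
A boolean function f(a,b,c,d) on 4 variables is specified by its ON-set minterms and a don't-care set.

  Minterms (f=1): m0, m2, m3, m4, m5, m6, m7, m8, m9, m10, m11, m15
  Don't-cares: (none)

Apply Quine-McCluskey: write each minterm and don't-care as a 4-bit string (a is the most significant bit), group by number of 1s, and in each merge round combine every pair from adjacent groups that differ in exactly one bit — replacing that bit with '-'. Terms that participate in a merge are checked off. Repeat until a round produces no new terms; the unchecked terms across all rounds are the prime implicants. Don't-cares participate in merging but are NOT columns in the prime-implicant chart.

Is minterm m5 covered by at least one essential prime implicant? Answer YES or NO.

[col 0] 0000*, 0010*, 0011*, 0100*, 0101*, 0110*, 0111*, 1000*, 1001*, 1010*, 1011*, 1111*
[col 1] -000*, -010*, -011*, -111*, 0-00*, 0-10*, 0-11*, 00-0*, 001-*, 01-0*, 01-1*, 010-*, 011-*, 1-11*, 10-0*, 10-1*, 100-*, 101-*
[col 2] --11, -0-0, -01-, 0--0, 0-1-, 01--, 10--
Prime implicants: --11, -0-0, -01-, 0--0, 0-1-, 01--, 10--
PI chart (minterm → PIs covering it):
  0 | -0-0,0--0
  2 | -0-0,-01-,0--0,0-1-
  3 | --11,-01-,0-1-
  4 | 0--0,01--
  5 | 01--  (sole → essential)
  6 | 0--0,0-1-,01--
  7 | --11,0-1-,01--
  8 | -0-0,10--
  9 | 10--  (sole → essential)
  10 | -0-0,-01-,10--
  11 | --11,-01-,10--
  15 | --11  (sole → essential)
Essential prime implicants: --11, 01--, 10--

YES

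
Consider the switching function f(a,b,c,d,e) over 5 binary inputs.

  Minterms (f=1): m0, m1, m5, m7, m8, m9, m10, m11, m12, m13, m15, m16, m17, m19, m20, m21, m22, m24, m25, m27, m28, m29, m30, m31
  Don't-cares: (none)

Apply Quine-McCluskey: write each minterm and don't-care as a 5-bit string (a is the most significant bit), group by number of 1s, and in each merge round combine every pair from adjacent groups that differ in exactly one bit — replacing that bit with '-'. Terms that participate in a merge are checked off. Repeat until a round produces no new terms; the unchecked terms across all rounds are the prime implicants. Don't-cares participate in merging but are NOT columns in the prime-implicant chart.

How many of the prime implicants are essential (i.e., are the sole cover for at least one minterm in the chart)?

6

size-2^0 implicants → 00000(✓)  00001(✓)  00101(✓)  00111(✓)  01000(✓)  01001(✓)  01010(✓)  01011(✓)  01100(✓)  01101(✓)  01111(✓)  10000(✓)  10001(✓)  10011(✓)  10100(✓)  10101(✓)  10110(✓)  11000(✓)  11001(✓)  11011(✓)  11100(✓)  11101(✓)  11110(✓)  11111(✓)
size-2^1 implicants → -0000(✓)  -0001(✓)  -0101(✓)  -1000(✓)  -1001(✓)  -1011(✓)  -1100(✓)  -1101(✓)  -1111(✓)  0-000(✓)  0-001(✓)  0-101(✓)  0-111(✓)  00-01(✓)  0000-(✓)  001-1(✓)  01-00(✓)  01-01(✓)  01-11(✓)  010-0(✓)  010-1(✓)  0100-(✓)  0101-(✓)  011-1(✓)  0110-(✓)  1-000(✓)  1-001(✓)  1-011(✓)  1-100(✓)  1-101(✓)  1-110(✓)  10-00(✓)  10-01(✓)  100-1(✓)  1000-(✓)  101-0(✓)  1010-(✓)  11-00(✓)  11-01(✓)  11-11(✓)  110-1(✓)  1100-(✓)  111-0(✓)  111-1(✓)  1110-(✓)  1111-(✓)
size-2^2 implicants → --000(✓)  --001(✓)  --101(✓)  -0-01(✓)  -000-(✓)  -1-00(✓)  -1-01(✓)  -1-11(✓)  -10-1(✓)  -100-(✓)  -11-1(✓)  -110-(✓)  0--01(✓)  0-00-(✓)  0-1-1  01--1(✓)  01-0-(✓)  010--  1--00(✓)  1--01(✓)  1-0-1  1-00-(✓)  1-1-0  1-10-(✓)  10-0-(✓)  11--1(✓)  11-0-(✓)  111--
size-2^3 implicants → ---01  --00-  -1--1  -1-0-  1--0-
Unchecked terms (primes): ---01, --00-, -1--1, -1-0-, 0-1-1, 010--, 1--0-, 1-0-1, 1-1-0, 111--
Minterm coverage:
  m0 ⊆ --00- [E]
  m1 ⊆ ---01,--00-
  m5 ⊆ ---01,0-1-1
  m7 ⊆ 0-1-1 [E]
  m8 ⊆ --00-,-1-0-,010--
  m9 ⊆ ---01,--00-,-1--1,-1-0-,010--
  m10 ⊆ 010-- [E]
  m11 ⊆ -1--1,010--
  m12 ⊆ -1-0- [E]
  m13 ⊆ ---01,-1--1,-1-0-,0-1-1
  m15 ⊆ -1--1,0-1-1
  m16 ⊆ --00-,1--0-
  m17 ⊆ ---01,--00-,1--0-,1-0-1
  m19 ⊆ 1-0-1 [E]
  m20 ⊆ 1--0-,1-1-0
  m21 ⊆ ---01,1--0-
  m22 ⊆ 1-1-0 [E]
  m24 ⊆ --00-,-1-0-,1--0-
  m25 ⊆ ---01,--00-,-1--1,-1-0-,1--0-,1-0-1
  m27 ⊆ -1--1,1-0-1
  m28 ⊆ -1-0-,1--0-,1-1-0,111--
  m29 ⊆ ---01,-1--1,-1-0-,1--0-,111--
  m30 ⊆ 1-1-0,111--
  m31 ⊆ -1--1,111--
E = {--00-, -1-0-, 0-1-1, 010--, 1-0-1, 1-1-0}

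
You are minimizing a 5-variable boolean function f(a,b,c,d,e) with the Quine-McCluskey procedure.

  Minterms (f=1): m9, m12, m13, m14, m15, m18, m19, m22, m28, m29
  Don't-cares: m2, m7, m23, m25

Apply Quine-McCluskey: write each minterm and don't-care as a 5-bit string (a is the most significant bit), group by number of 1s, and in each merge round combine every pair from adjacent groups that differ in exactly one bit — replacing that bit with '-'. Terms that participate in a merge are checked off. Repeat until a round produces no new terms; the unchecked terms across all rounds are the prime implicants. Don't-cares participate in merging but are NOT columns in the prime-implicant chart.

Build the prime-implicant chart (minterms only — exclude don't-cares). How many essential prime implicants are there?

Round 0: 00010✓ 00111✓ 01001✓ 01100✓ 01101✓ 01110✓ 01111✓ 10010✓ 10011✓ 10110✓ 10111✓ 11001✓ 11100✓ 11101✓
Round 1: -0010 -0111 -1001✓ -1100✓ -1101✓ 0-111 01-01✓ 011-0✓ 011-1✓ 0110-✓ 0111-✓ 10-10✓ 10-11✓ 1001-✓ 1011-✓ 11-01✓ 1110-✓
Round 2: -1-01 -110- 011-- 10-1-
PIs = {-0010, -0111, -1-01, -110-, 0-111, 011--, 10-1-}
Coverage chart:
  m9: -1-01 ←essential
  m12: -110-,011--
  m13: -1-01,-110-,011--
  m14: 011-- ←essential
  m15: 0-111,011--
  m18: -0010,10-1-
  m19: 10-1- ←essential
  m22: 10-1- ←essential
  m28: -110- ←essential
  m29: -1-01,-110-
Essential: -1-01, -110-, 011--, 10-1-

4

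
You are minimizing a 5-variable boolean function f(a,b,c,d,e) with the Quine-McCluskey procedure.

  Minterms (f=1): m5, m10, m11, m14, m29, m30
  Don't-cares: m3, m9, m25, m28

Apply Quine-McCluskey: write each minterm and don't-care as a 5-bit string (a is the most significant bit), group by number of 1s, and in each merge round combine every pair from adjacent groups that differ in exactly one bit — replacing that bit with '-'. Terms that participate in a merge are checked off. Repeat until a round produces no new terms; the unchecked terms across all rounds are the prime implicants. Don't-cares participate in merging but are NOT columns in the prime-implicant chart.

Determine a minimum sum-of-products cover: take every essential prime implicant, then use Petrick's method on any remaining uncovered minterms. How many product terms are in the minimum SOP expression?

4

Round 0: 00011✓ 00101 01001✓ 01010✓ 01011✓ 01110✓ 11001✓ 11100✓ 11101✓ 11110✓
Round 1: -1001 -1110 0-011 01-10 010-1 0101- 11-01 111-0 1110-
PIs = {-1001, -1110, 0-011, 00101, 01-10, 010-1, 0101-, 11-01, 111-0, 1110-}
Coverage chart:
  m5: 00101 ←essential
  m10: 01-10,0101-
  m11: 0-011,010-1,0101-
  m14: -1110,01-10
  m29: 11-01,1110-
  m30: -1110,111-0
Essential: 00101
Petrick residual → -1110, 0101-, 11-01
Min cover (4 terms): bcde' + a'b'cd'e + a'bc'd + abd'e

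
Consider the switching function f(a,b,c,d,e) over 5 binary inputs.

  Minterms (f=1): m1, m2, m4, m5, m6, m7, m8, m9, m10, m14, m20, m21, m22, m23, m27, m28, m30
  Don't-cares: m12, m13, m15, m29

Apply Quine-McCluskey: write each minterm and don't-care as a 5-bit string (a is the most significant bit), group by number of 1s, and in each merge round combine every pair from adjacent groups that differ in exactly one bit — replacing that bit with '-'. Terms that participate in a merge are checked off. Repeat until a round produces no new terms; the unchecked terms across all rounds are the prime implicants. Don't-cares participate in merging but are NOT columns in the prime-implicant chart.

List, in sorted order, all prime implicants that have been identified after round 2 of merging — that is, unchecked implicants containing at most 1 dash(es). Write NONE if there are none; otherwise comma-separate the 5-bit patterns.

Round 0: 00001✓ 00010✓ 00100✓ 00101✓ 00110✓ 00111✓ 01000✓ 01001✓ 01010✓ 01100✓ 01101✓ 01110✓ 01111✓ 10100✓ 10101✓ 10110✓ 10111✓ 11011 11100✓ 11101✓ 11110✓
Round 1: -0100✓ -0101✓ -0110✓ -0111✓ -1100✓ -1101✓ -1110✓ 0-001✓ 0-010✓ 0-100✓ 0-101✓ 0-110✓ 0-111✓ 00-01✓ 00-10✓ 001-0✓ 001-1✓ 0010-✓ 0011-✓ 01-00✓ 01-01✓ 01-10✓ 010-0✓ 0100-✓ 011-0✓ 011-1✓ 0110-✓ 0111-✓ 1-100✓ 1-101✓ 1-110✓ 101-0✓ 101-1✓ 1010-✓ 1011-✓ 111-0✓ 1110-✓
Round 2: --100✓ --101✓ --110✓ -01-0✓ -01-1✓ -010-✓ -011-✓ -11-0✓ -110-✓ 0--01 0--10 0-1-0✓ 0-1-1✓ 0-10-✓ 0-11-✓ 001--✓ 01--0 01-0- 011--✓ 1-1-0✓ 1-10-✓ 101--✓
Round 3: --1-0 --10- -01-- 0-1--
PIs = {--1-0, --10-, -01--, 0--01, 0--10, 0-1--, 01--0, 01-0-, 11011}

11011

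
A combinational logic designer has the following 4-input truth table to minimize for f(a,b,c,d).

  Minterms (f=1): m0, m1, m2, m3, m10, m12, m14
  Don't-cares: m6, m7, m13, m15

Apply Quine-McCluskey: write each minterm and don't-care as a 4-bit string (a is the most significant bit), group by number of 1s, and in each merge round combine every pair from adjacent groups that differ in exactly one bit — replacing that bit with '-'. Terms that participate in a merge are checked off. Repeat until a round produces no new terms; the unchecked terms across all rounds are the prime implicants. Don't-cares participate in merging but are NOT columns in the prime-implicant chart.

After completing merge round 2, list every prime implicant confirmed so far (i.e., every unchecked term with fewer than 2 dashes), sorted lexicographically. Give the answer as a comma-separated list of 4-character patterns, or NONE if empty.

NONE

Round 0: 0000✓ 0001✓ 0010✓ 0011✓ 0110✓ 0111✓ 1010✓ 1100✓ 1101✓ 1110✓ 1111✓
Round 1: -010✓ -110✓ -111✓ 0-10✓ 0-11✓ 00-0✓ 00-1✓ 000-✓ 001-✓ 011-✓ 1-10✓ 11-0✓ 11-1✓ 110-✓ 111-✓
Round 2: --10 -11- 0-1- 00-- 11--
PIs = {--10, -11-, 0-1-, 00--, 11--}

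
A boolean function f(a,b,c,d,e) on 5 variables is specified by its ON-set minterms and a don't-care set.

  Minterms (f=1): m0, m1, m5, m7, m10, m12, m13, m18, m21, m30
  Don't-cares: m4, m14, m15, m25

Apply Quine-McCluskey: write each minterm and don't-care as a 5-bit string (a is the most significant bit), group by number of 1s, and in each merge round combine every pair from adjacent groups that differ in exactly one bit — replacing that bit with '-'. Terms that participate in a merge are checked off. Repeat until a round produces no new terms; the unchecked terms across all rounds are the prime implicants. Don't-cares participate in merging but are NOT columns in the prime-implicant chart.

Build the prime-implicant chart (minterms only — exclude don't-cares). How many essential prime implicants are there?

6

[col 0] 00000*, 00001*, 00100*, 00101*, 00111*, 01010*, 01100*, 01101*, 01110*, 01111*, 10010, 10101*, 11001, 11110*
[col 1] -0101, -1110, 0-100*, 0-101*, 0-111*, 00-00*, 00-01*, 0000-*, 001-1*, 0010-*, 01-10, 011-0*, 011-1*, 0110-*, 0111-*
[col 2] 0-1-1, 0-10-, 00-0-, 011--
Prime implicants: -0101, -1110, 0-1-1, 0-10-, 00-0-, 01-10, 011--, 10010, 11001
PI chart (minterm → PIs covering it):
  0 | 00-0-  (sole → essential)
  1 | 00-0-  (sole → essential)
  5 | -0101,0-1-1,0-10-,00-0-
  7 | 0-1-1  (sole → essential)
  10 | 01-10  (sole → essential)
  12 | 0-10-,011--
  13 | 0-1-1,0-10-,011--
  18 | 10010  (sole → essential)
  21 | -0101  (sole → essential)
  30 | -1110  (sole → essential)
Essential prime implicants: -0101, -1110, 0-1-1, 00-0-, 01-10, 10010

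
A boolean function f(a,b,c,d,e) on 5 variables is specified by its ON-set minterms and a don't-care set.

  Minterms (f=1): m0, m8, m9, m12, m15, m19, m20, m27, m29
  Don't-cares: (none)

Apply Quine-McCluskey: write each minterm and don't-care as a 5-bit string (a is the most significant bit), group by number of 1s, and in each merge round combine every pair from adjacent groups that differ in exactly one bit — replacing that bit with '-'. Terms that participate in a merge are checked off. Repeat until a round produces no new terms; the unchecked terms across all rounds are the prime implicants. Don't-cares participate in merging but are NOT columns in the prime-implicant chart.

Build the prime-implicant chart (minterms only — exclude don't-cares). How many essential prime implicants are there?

size-2^0 implicants → 00000(✓)  01000(✓)  01001(✓)  01100(✓)  01111  10011(✓)  10100  11011(✓)  11101
size-2^1 implicants → 0-000  01-00  0100-  1-011
Unchecked terms (primes): 0-000, 01-00, 0100-, 01111, 1-011, 10100, 11101
Minterm coverage:
  m0 ⊆ 0-000 [E]
  m8 ⊆ 0-000,01-00,0100-
  m9 ⊆ 0100- [E]
  m12 ⊆ 01-00 [E]
  m15 ⊆ 01111 [E]
  m19 ⊆ 1-011 [E]
  m20 ⊆ 10100 [E]
  m27 ⊆ 1-011 [E]
  m29 ⊆ 11101 [E]
E = {0-000, 01-00, 0100-, 01111, 1-011, 10100, 11101}

7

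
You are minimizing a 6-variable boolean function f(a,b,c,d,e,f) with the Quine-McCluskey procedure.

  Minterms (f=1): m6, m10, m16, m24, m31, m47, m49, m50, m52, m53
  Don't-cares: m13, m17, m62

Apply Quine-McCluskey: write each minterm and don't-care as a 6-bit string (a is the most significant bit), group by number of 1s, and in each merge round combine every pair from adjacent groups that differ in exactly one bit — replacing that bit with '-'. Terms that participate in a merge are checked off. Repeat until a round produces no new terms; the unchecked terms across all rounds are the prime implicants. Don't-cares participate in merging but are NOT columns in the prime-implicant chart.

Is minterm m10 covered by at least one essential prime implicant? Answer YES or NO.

[col 0] 000110, 001010, 001101, 010000*, 010001*, 011000*, 011111, 101111, 110001*, 110010, 110100*, 110101*, 111110
[col 1] -10001, 01-000, 01000-, 110-01, 11010-
Prime implicants: -10001, 000110, 001010, 001101, 01-000, 01000-, 011111, 101111, 110-01, 110010, 11010-, 111110
PI chart (minterm → PIs covering it):
  6 | 000110  (sole → essential)
  10 | 001010  (sole → essential)
  16 | 01-000,01000-
  24 | 01-000  (sole → essential)
  31 | 011111  (sole → essential)
  47 | 101111  (sole → essential)
  49 | -10001,110-01
  50 | 110010  (sole → essential)
  52 | 11010-  (sole → essential)
  53 | 110-01,11010-
Essential prime implicants: 000110, 001010, 01-000, 011111, 101111, 110010, 11010-

YES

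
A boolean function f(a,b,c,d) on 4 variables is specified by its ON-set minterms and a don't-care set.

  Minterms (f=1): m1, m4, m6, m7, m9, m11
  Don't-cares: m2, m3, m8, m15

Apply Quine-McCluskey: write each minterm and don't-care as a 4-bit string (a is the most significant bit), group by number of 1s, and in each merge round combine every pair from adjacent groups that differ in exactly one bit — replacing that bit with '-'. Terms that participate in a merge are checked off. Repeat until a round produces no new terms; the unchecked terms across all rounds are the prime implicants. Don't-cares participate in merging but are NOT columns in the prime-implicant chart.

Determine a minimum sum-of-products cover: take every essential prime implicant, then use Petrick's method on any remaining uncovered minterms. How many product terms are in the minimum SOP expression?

size-2^0 implicants → 0001(✓)  0010(✓)  0011(✓)  0100(✓)  0110(✓)  0111(✓)  1000(✓)  1001(✓)  1011(✓)  1111(✓)
size-2^1 implicants → -001(✓)  -011(✓)  -111(✓)  0-10(✓)  0-11(✓)  00-1(✓)  001-(✓)  01-0  011-(✓)  1-11(✓)  10-1(✓)  100-
size-2^2 implicants → --11  -0-1  0-1-
Unchecked terms (primes): --11, -0-1, 0-1-, 01-0, 100-
Minterm coverage:
  m1 ⊆ -0-1 [E]
  m4 ⊆ 01-0 [E]
  m6 ⊆ 0-1-,01-0
  m7 ⊆ --11,0-1-
  m9 ⊆ -0-1,100-
  m11 ⊆ --11,-0-1
E = {-0-1, 01-0}
Petrick residual → --11
Cover = cd + b'd + a'bd'  |cover|=3

3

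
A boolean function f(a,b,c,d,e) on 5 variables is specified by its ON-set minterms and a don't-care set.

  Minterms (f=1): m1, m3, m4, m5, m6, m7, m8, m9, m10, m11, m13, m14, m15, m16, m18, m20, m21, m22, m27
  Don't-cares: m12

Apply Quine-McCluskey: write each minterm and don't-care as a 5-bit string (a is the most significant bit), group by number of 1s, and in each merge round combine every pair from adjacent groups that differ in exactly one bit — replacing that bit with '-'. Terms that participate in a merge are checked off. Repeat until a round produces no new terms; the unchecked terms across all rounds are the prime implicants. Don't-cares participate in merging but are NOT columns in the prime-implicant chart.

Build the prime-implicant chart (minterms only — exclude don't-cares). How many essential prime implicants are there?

[col 0] 00001*, 00011*, 00100*, 00101*, 00110*, 00111*, 01000*, 01001*, 01010*, 01011*, 01100*, 01101*, 01110*, 01111*, 10000*, 10010*, 10100*, 10101*, 10110*, 11011*
[col 1] -0100*, -0101*, -0110*, -1011, 0-001*, 0-011*, 0-100*, 0-101*, 0-110*, 0-111*, 00-01*, 00-11*, 000-1*, 001-0*, 001-1*, 0010-*, 0011-*, 01-00*, 01-01*, 01-10*, 01-11*, 010-0*, 010-1*, 0100-*, 0101-*, 011-0*, 011-1*, 0110-*, 0111-*, 10-00*, 10-10*, 100-0*, 101-0*, 1010-*
[col 2] -01-0, -010-, 0--01*, 0--11*, 0-0-1*, 0-1-0*, 0-1-1*, 0-10-*, 0-11-*, 00--1*, 001--*, 01--0*, 01--1*, 01-0-*, 01-1-*, 010--*, 011--*, 10--0
[col 3] 0---1, 0-1--, 01---
Prime implicants: -01-0, -010-, -1011, 0---1, 0-1--, 01---, 10--0
PI chart (minterm → PIs covering it):
  1 | 0---1  (sole → essential)
  3 | 0---1  (sole → essential)
  4 | -01-0,-010-,0-1--
  5 | -010-,0---1,0-1--
  6 | -01-0,0-1--
  7 | 0---1,0-1--
  8 | 01---  (sole → essential)
  9 | 0---1,01---
  10 | 01---  (sole → essential)
  11 | -1011,0---1,01---
  13 | 0---1,0-1--,01---
  14 | 0-1--,01---
  15 | 0---1,0-1--,01---
  16 | 10--0  (sole → essential)
  18 | 10--0  (sole → essential)
  20 | -01-0,-010-,10--0
  21 | -010-  (sole → essential)
  22 | -01-0,10--0
  27 | -1011  (sole → essential)
Essential prime implicants: -010-, -1011, 0---1, 01---, 10--0

5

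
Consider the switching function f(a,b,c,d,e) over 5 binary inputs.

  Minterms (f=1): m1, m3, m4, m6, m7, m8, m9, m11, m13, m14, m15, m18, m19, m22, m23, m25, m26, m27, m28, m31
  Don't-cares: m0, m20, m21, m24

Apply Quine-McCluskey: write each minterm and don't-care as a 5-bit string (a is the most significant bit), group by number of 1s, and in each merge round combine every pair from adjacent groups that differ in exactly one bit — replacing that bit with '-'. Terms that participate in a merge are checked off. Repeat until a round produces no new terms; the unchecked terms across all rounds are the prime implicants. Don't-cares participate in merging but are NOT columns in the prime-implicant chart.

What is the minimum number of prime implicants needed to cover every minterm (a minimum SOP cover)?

8

[col 0] 00000*, 00001*, 00011*, 00100*, 00110*, 00111*, 01000*, 01001*, 01011*, 01101*, 01110*, 01111*, 10010*, 10011*, 10100*, 10101*, 10110*, 10111*, 11000*, 11001*, 11010*, 11011*, 11100*, 11111*
[col 1] -0011*, -0100*, -0110*, -0111*, -1000*, -1001*, -1011*, -1111*, 0-000*, 0-001*, 0-011*, 0-110*, 0-111*, 00-00, 00-11*, 000-1*, 0000-*, 001-0*, 0011-*, 01-01*, 01-11*, 010-1*, 0100-*, 011-1*, 0111-*, 1-010*, 1-011*, 1-100, 1-111*, 10-10*, 10-11*, 1001-*, 101-0*, 101-1*, 1010-*, 1011-*, 11-00, 11-11*, 110-0*, 110-1*, 1100-*, 1101-*
[col 2] --011*, --111*, -0-11*, -01-0, -011-, -1-11*, -10-1, -100-, 0--11*, 0-0-1, 0-00-, 0-11-, 01--1, 1--11*, 1-01-, 10-1-, 101--, 110--
[col 3] ---11
Prime implicants: ---11, -01-0, -011-, -10-1, -100-, 0-0-1, 0-00-, 0-11-, 00-00, 01--1, 1-01-, 1-100, 10-1-, 101--, 11-00, 110--
PI chart (minterm → PIs covering it):
  1 | 0-0-1,0-00-
  3 | ---11,0-0-1
  4 | -01-0,00-00
  6 | -01-0,-011-,0-11-
  7 | ---11,-011-,0-11-
  8 | -100-,0-00-
  9 | -10-1,-100-,0-0-1,0-00-,01--1
  11 | ---11,-10-1,0-0-1,01--1
  13 | 01--1  (sole → essential)
  14 | 0-11-  (sole → essential)
  15 | ---11,0-11-,01--1
  18 | 1-01-,10-1-
  19 | ---11,1-01-,10-1-
  22 | -01-0,-011-,10-1-,101--
  23 | ---11,-011-,10-1-,101--
  25 | -10-1,-100-,110--
  26 | 1-01-,110--
  27 | ---11,-10-1,1-01-,110--
  28 | 1-100,11-00
  31 | ---11  (sole → essential)
Essential prime implicants: ---11, 0-11-, 01--1
Petrick residual → -01-0, -10-1, 0-00-, 1-01-, 1-100
Minimum SOP uses 8 PIs: de + b'ce' + bc'e + a'c'd' + a'cd + a'be + ac'd + acd'e'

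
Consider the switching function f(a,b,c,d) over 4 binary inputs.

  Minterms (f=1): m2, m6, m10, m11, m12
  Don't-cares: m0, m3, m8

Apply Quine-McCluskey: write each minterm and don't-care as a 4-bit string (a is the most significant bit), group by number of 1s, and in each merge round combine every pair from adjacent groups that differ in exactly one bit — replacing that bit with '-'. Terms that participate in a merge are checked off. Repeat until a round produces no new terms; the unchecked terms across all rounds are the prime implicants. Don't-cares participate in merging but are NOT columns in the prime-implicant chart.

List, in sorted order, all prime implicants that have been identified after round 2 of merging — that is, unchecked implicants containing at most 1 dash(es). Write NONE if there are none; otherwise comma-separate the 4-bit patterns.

0-10, 1-00

[col 0] 0000*, 0010*, 0011*, 0110*, 1000*, 1010*, 1011*, 1100*
[col 1] -000*, -010*, -011*, 0-10, 00-0*, 001-*, 1-00, 10-0*, 101-*
[col 2] -0-0, -01-
Prime implicants: -0-0, -01-, 0-10, 1-00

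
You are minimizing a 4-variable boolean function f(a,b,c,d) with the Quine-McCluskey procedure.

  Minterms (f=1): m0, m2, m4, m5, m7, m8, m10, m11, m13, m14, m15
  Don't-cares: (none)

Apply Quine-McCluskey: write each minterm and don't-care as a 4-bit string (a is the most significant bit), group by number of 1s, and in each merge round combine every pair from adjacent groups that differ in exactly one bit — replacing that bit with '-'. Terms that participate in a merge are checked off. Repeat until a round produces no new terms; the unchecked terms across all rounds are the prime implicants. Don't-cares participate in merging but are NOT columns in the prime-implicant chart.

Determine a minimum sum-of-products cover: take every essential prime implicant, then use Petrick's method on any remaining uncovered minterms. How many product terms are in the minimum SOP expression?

size-2^0 implicants → 0000(✓)  0010(✓)  0100(✓)  0101(✓)  0111(✓)  1000(✓)  1010(✓)  1011(✓)  1101(✓)  1110(✓)  1111(✓)
size-2^1 implicants → -000(✓)  -010(✓)  -101(✓)  -111(✓)  0-00  00-0(✓)  01-1(✓)  010-  1-10(✓)  1-11(✓)  10-0(✓)  101-(✓)  11-1(✓)  111-(✓)
size-2^2 implicants → -0-0  -1-1  1-1-
Unchecked terms (primes): -0-0, -1-1, 0-00, 010-, 1-1-
Minterm coverage:
  m0 ⊆ -0-0,0-00
  m2 ⊆ -0-0 [E]
  m4 ⊆ 0-00,010-
  m5 ⊆ -1-1,010-
  m7 ⊆ -1-1 [E]
  m8 ⊆ -0-0 [E]
  m10 ⊆ -0-0,1-1-
  m11 ⊆ 1-1- [E]
  m13 ⊆ -1-1 [E]
  m14 ⊆ 1-1- [E]
  m15 ⊆ -1-1,1-1-
E = {-0-0, -1-1, 1-1-}
Petrick residual → 0-00
Cover = b'd' + bd + a'c'd' + ac  |cover|=4

4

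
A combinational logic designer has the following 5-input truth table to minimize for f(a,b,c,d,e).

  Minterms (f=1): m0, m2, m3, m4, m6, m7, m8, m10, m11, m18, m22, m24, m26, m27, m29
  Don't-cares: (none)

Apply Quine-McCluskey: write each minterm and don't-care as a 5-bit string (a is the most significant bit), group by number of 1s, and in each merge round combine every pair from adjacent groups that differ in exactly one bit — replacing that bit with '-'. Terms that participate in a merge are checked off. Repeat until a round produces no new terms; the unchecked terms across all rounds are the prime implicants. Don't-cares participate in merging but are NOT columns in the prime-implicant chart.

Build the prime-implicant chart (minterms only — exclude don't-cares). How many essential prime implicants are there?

6

Round 0: 00000✓ 00010✓ 00011✓ 00100✓ 00110✓ 00111✓ 01000✓ 01010✓ 01011✓ 10010✓ 10110✓ 11000✓ 11010✓ 11011✓ 11101
Round 1: -0010✓ -0110✓ -1000✓ -1010✓ -1011✓ 0-000✓ 0-010✓ 0-011✓ 00-00✓ 00-10✓ 00-11✓ 000-0✓ 0001-✓ 001-0✓ 0011-✓ 010-0✓ 0101-✓ 1-010✓ 10-10✓ 110-0✓ 1101-✓
Round 2: --010 -0-10 -10-0 -101- 0-0-0 0-01- 00--0 00-1-
PIs = {--010, -0-10, -10-0, -101-, 0-0-0, 0-01-, 00--0, 00-1-, 11101}
Coverage chart:
  m0: 0-0-0,00--0
  m2: --010,-0-10,0-0-0,0-01-,00--0,00-1-
  m3: 0-01-,00-1-
  m4: 00--0 ←essential
  m6: -0-10,00--0,00-1-
  m7: 00-1- ←essential
  m8: -10-0,0-0-0
  m10: --010,-10-0,-101-,0-0-0,0-01-
  m11: -101-,0-01-
  m18: --010,-0-10
  m22: -0-10 ←essential
  m24: -10-0 ←essential
  m26: --010,-10-0,-101-
  m27: -101- ←essential
  m29: 11101 ←essential
Essential: -0-10, -10-0, -101-, 00--0, 00-1-, 11101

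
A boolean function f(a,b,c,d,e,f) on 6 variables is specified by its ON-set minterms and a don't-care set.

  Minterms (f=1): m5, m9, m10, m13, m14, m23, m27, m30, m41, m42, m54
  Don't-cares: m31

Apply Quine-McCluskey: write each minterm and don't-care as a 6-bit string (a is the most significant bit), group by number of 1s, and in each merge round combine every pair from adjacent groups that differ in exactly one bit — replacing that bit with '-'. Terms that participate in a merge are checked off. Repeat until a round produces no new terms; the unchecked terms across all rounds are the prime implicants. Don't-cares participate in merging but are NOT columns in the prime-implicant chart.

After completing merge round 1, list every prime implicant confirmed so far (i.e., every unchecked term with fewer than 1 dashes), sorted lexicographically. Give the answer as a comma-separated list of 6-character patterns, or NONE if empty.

110110

[col 0] 000101*, 001001*, 001010*, 001101*, 001110*, 010111*, 011011*, 011110*, 011111*, 101001*, 101010*, 110110
[col 1] -01001, -01010, 0-1110, 00-101, 001-01, 001-10, 01-111, 011-11, 01111-
Prime implicants: -01001, -01010, 0-1110, 00-101, 001-01, 001-10, 01-111, 011-11, 01111-, 110110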